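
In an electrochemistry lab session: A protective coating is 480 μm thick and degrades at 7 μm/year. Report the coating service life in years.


Service life = thickness / degradation rate
Life = 480 / 7 = 68.6 years

68.6 years


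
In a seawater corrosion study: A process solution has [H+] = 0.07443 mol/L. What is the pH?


pH = −log10[H+]
pH = −log10(0.07443) = 1.13

1.13


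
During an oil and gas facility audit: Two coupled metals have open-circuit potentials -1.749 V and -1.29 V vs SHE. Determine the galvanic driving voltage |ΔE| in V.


Driving voltage is the absolute potential difference.
|ΔE| = |-1.749 − (-1.29)| = 0.459 V

0.459 V


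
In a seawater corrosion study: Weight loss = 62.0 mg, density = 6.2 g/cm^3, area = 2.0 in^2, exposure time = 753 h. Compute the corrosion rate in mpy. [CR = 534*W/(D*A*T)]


Apply the mpy weight-loss relation: CR = 534 * W / (D * A * T)
Numerator: 534 * 62.0 = 33108.0
Denominator: 6.2 * 2.0 * 753 = 9337.2
CR = 33108.0 / 9337.2 = 3.5458 mpy

3.5458 mpy


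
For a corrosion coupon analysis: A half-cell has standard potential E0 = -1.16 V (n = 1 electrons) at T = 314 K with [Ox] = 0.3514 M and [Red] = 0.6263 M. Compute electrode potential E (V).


Apply the Nernst equation: E = E0 + (RT/nF)*ln([Ox]/[Red])
Step 1: RT/nF = 8.314*314/(1*96485) = 0.02705701 V
Step 2: [Ox]/[Red] = 0.3514/0.6263 = 0.561073
Step 3: ln(0.561073) = -0.577904
Step 4: correction = 0.02705701 * -0.577904 = -0.0156 V
E = -1.16 + -0.0156 = -1.1756 V

-1.1756 V


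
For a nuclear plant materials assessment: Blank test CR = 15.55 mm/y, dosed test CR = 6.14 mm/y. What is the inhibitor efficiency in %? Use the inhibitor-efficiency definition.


Apply the inhibitor-efficiency definition: IE = (CR_blank − CR_inh)/CR_blank × 100
IE = (15.55 − 6.14) / 15.55 × 100
IE = 9.41 / 15.55 × 100 = 60.5 %

60.5 %


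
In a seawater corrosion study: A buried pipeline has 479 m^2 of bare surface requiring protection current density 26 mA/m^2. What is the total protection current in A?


I = area * current density, then convert mA → A (÷1000)
I = 479 * 26 / 1000 = 12.45 A

12.45 A


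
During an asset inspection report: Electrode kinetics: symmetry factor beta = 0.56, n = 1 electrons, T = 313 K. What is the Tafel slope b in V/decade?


Apply the Tafel slope relation: b = 2.303*R*T/(beta*n*F)
Numerator: 2.303 * 8.314 * 313 = 5993.06
Denominator: 0.56 * 1 * 96485 = 54031.6
b = 5993.06 / 54031.6 = 0.111 V/decade

0.111 V/decade


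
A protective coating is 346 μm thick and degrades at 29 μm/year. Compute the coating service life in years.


Service life = thickness / degradation rate
Life = 346 / 29 = 11.9 years

11.9 years


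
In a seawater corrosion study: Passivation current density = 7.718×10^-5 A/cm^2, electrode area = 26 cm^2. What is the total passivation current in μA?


I = i_pass * A, then convert A → μA (×10^6)
I = 7.718×10^-5 * 26 * 10^6 = 2006.68 μA

2006.68 μA


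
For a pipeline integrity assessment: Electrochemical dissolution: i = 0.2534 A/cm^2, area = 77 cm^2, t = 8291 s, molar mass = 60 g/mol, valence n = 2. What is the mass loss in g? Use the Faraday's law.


Apply Faraday's law: m = i*A*t*M / (n*F)
Total charge passed Q = i*A*t = 0.2534*77*8291 = 161772.3338 C
m = Q*M/(n*F) = 161772.3338*60/(2*96485) = 50.3 g

50.3 g


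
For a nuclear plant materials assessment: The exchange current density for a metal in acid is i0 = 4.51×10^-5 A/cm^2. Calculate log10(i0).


i0 = 4.51×10^-5 A/cm^2
log10(i0) = -4.346

-4.346


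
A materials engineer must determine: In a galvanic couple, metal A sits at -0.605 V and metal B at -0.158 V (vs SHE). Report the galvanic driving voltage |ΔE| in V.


Driving voltage is the absolute potential difference.
|ΔE| = |-0.605 − (-0.158)| = 0.447 V

0.447 V


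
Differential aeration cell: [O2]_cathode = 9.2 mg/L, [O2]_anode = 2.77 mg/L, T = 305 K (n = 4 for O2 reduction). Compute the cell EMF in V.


Apply the Nernst concentration-cell relation: E = (RT/nF)*ln(C_cathode/C_anode)
RT/nF = 8.314*305/(4*96485) = 0.00657037 V
ln(9.2/2.77) = 1.20036
E = 0.00657037 * 1.20036 = 0.00789 V

0.00789 V


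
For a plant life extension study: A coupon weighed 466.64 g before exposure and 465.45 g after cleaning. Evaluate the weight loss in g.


Weight loss = initial − final
WL = 466.64 − 465.45 = 1.19 g

1.19 g


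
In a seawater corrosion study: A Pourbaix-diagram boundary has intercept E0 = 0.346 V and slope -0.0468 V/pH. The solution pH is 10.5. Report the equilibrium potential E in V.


Apply the Pourbaix line equation: E = E0 + slope*pH
E = 0.346 + (-0.0468)*10.5 = 0.346 + (-0.4914) = -0.1454 V
Rounded to 3 decimal places: E = -0.145 V

-0.145 V


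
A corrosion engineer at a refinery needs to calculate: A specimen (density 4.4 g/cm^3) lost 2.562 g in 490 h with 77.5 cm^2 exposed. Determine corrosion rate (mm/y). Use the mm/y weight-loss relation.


Apply the mm/y weight-loss relation: CR = 87600 * W / (D * A * T)
Numerator: 87600 * 2.562 = 224431.2
Denominator: 4.4 * 77.5 * 490 = 167090.0
CR = 224431.2 / 167090.0 = 1.34318 mm/y

1.34318 mm/y


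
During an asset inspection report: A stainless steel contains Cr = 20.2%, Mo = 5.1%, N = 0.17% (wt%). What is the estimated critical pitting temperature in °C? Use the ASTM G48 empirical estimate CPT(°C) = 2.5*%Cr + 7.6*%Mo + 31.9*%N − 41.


Apply the ASTM G48 empirical CPT estimate: CPT(°C) = 2.5*%Cr + 7.6*%Mo + 31.9*%N − 41
2.5*20.2 = 50.5; 7.6*5.1 = 38.76; 31.9*0.17 = 5.423
CPT = 50.5 + 38.76 + 5.423 − 41 = 53.683 °C
Rounded to 0.1 °C: CPT ≈ 53.7 °C

53.7 °C


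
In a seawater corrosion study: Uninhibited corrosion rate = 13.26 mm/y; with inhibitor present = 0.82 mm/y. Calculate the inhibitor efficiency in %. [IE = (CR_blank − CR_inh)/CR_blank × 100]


Apply the inhibitor-efficiency definition: IE = (CR_blank − CR_inh)/CR_blank × 100
IE = (13.26 − 0.82) / 13.26 × 100
IE = 12.44 / 13.26 × 100 = 93.8 %

93.8 %


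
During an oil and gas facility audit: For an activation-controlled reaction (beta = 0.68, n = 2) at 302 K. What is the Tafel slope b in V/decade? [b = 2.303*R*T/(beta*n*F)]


Apply the Tafel slope relation: b = 2.303*R*T/(beta*n*F)
Numerator: 2.303 * 8.314 * 302 = 5782.44
Denominator: 0.68 * 2 * 96485 = 131219.6
b = 5782.44 / 131219.6 = 0.044 V/decade

0.044 V/decade


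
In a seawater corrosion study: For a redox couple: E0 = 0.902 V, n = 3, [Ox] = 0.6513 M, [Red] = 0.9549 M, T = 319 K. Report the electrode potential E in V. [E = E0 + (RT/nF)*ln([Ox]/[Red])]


Apply the Nernst equation: E = E0 + (RT/nF)*ln([Ox]/[Red])
Step 1: RT/nF = 8.314*319/(3*96485) = 0.00916262 V
Step 2: [Ox]/[Red] = 0.6513/0.9549 = 0.682061
Step 3: ln(0.682061) = -0.382636
Step 4: correction = 0.00916262 * -0.382636 = -0.0035 V
E = 0.902 + -0.0035 = 0.8985 V

0.8985 V


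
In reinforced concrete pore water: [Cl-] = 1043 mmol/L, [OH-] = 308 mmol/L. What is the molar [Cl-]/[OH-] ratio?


Threshold parameter = [Cl-] / [OH-] (molar basis; both in mmol/L, so units cancel)
Ratio = 1043 / 308 = 3.39

3.39


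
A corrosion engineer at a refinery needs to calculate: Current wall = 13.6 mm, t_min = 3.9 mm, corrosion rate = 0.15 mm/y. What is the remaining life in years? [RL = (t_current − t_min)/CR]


Apply the remaining-life relation: RL = (t_current − t_min) / CR
RL = (13.6 − 3.9) / 0.15 = 9.7 / 0.15 = 64.7 years

64.7 years


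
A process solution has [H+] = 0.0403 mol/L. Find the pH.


pH = −log10[H+]
pH = −log10(0.0403) = 1.39

1.39


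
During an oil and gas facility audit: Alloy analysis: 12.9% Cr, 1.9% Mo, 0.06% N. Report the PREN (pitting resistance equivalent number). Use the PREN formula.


Apply the PREN formula: PREN = Cr + 3.3*Mo + 16*N
PREN = 12.9 + 3.3*1.9 + 16*0.06
PREN = 12.9 + 6.27 + 0.96 = 20.13

20.13


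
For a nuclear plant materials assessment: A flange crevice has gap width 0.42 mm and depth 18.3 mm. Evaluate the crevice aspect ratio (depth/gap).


Aspect ratio = depth / gap
Ratio = 18.3 / 0.42 = 43.6

43.6


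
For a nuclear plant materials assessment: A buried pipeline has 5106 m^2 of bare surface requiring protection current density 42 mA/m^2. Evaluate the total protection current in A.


I = area * current density, then convert mA → A (÷1000)
I = 5106 * 42 / 1000 = 214.45 A

214.45 A


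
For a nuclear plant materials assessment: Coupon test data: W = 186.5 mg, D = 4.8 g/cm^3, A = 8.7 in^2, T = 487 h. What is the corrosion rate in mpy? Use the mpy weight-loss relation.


Apply the mpy weight-loss relation: CR = 534 * W / (D * A * T)
Numerator: 534 * 186.5 = 99591.0
Denominator: 4.8 * 8.7 * 487 = 20337.12
CR = 99591.0 / 20337.12 = 4.897 mpy

4.897 mpy


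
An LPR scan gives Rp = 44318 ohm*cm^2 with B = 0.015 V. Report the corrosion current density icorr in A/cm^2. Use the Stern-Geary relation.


Apply the Stern-Geary relation: icorr = B / Rp
icorr = 0.015 / 44318 = 3.385×10^-7 A/cm^2

3.385×10^-7 A/cm^2


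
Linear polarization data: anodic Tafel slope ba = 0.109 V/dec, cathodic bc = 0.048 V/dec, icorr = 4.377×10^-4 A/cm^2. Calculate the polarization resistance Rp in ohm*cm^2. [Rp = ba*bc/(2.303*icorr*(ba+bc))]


Apply the Stern-Geary equation: Rp = ba*bc / (2.303*icorr*(ba+bc))
ba*bc = 0.109*0.048 = 0.005232
ba+bc = 0.157; 2.303*icorr*(ba+bc) = 2.303*4.377×10^-4*0.157 = 1.5825963×10^-4
Rp = 0.005232 / 1.5825963×10^-4 = 33.1 ohm*cm^2

33.1 ohm*cm^2


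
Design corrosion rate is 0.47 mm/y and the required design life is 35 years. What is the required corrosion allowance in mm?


Corrosion allowance = CR × design life
CA = 0.47 * 35 = 16.45 mm

16.45 mm


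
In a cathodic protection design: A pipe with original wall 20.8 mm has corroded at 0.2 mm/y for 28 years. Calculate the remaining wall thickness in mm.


Remaining wall = original − CR × time
t = 20.8 − 0.2*28 = 20.8 − 5.6 = 15.2 mm

15.2 mm


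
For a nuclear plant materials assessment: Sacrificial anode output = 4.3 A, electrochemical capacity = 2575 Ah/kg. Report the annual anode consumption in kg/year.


Annual consumption = current * hours per year / capacity
Rate = 4.3 * 8760 / 2575 = 14.6 kg/year

14.6 kg/year


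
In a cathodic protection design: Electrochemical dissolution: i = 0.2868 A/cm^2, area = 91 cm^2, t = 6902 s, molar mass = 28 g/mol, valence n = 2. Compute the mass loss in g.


Apply Faraday's law: m = i*A*t*M / (n*F)
Total charge passed Q = i*A*t = 0.2868*91*6902 = 180133.9176 C
m = Q*M/(n*F) = 180133.9176*28/(2*96485) = 26.13748 g

26.13748 g


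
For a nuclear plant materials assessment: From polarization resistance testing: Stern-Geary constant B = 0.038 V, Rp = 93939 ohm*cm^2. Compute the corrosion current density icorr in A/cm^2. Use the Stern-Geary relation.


Apply the Stern-Geary relation: icorr = B / Rp
icorr = 0.038 / 93939 = 4.045×10^-7 A/cm^2

4.045×10^-7 A/cm^2


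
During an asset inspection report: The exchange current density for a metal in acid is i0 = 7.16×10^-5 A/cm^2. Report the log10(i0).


i0 = 7.16×10^-5 A/cm^2
log10(i0) = -4.145

-4.145


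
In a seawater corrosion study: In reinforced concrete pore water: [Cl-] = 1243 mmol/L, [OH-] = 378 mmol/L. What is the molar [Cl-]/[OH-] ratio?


Threshold parameter = [Cl-] / [OH-] (molar basis; both in mmol/L, so units cancel)
Ratio = 1243 / 378 = 3.29

3.29


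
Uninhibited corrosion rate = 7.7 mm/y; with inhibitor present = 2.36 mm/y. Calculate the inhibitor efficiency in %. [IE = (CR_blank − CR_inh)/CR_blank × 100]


Apply the inhibitor-efficiency definition: IE = (CR_blank − CR_inh)/CR_blank × 100
IE = (7.7 − 2.36) / 7.7 × 100
IE = 5.34 / 7.7 × 100 = 69.4 %

69.4 %


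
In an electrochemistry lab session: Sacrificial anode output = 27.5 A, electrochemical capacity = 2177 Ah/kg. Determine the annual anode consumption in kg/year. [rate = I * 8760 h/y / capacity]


Annual consumption = current * hours per year / capacity
Rate = 27.5 * 8760 / 2177 = 110.7 kg/year

110.7 kg/year


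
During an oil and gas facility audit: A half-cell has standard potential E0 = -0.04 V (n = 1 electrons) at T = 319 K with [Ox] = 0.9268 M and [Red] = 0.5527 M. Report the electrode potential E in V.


Apply the Nernst equation: E = E0 + (RT/nF)*ln([Ox]/[Red])
Step 1: RT/nF = 8.314*319/(1*96485) = 0.02748786 V
Step 2: [Ox]/[Red] = 0.9268/0.5527 = 1.676859
Step 3: ln(1.676859) = 0.516922
Step 4: correction = 0.02748786 * 0.516922 = 0.0142 V
E = -0.04 + 0.0142 = -0.0258 V

-0.0258 V


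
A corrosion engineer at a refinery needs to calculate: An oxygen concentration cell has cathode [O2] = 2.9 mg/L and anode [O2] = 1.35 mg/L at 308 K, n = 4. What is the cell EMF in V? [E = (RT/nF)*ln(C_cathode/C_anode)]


Apply the Nernst concentration-cell relation: E = (RT/nF)*ln(C_cathode/C_anode)
RT/nF = 8.314*308/(4*96485) = 0.006635 V
ln(2.9/1.35) = 0.76461
E = 0.006635 * 0.76461 = 0.00507 V

0.00507 V


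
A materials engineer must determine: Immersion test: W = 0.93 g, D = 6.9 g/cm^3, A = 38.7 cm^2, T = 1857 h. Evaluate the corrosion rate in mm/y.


Apply the mm/y weight-loss relation: CR = 87600 * W / (D * A * T)
Numerator: 87600 * 0.93 = 81468.0
Denominator: 6.9 * 38.7 * 1857 = 495874.71
CR = 81468.0 / 495874.71 = 0.16429 mm/y

0.16429 mm/y


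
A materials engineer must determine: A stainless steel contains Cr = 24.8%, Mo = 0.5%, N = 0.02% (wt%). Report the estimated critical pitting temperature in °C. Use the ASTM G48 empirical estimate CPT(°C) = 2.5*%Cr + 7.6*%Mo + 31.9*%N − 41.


Apply the ASTM G48 empirical CPT estimate: CPT(°C) = 2.5*%Cr + 7.6*%Mo + 31.9*%N − 41
2.5*24.8 = 62; 7.6*0.5 = 3.8; 31.9*0.02 = 0.638
CPT = 62 + 3.8 + 0.638 − 41 = 25.438 °C
Rounded to 0.1 °C: CPT ≈ 25.4 °C

25.4 °C


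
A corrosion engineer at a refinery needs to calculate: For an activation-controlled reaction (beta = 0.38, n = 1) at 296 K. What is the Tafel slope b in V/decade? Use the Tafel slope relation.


Apply the Tafel slope relation: b = 2.303*R*T/(beta*n*F)
Numerator: 2.303 * 8.314 * 296 = 5667.55
Denominator: 0.38 * 1 * 96485 = 36664.3
b = 5667.55 / 36664.3 = 0.1546 V/decade

0.1546 V/decade


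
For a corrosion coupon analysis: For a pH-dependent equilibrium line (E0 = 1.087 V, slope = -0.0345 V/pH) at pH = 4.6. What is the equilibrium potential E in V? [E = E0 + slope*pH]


Apply the Pourbaix line equation: E = E0 + slope*pH
E = 1.087 + (-0.0345)*4.6 = 1.087 + (-0.1587) = 0.9283 V
Rounded to 4 decimal places: E = 0.9283 V

0.9283 V


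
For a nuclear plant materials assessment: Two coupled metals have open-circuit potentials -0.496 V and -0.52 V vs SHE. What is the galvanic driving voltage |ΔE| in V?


Driving voltage is the absolute potential difference.
|ΔE| = |-0.496 − (-0.52)| = 0.024 V

0.024 V


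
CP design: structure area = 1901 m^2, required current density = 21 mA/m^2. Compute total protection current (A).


I = area * current density, then convert mA → A (÷1000)
I = 1901 * 21 / 1000 = 39.92 A

39.92 A


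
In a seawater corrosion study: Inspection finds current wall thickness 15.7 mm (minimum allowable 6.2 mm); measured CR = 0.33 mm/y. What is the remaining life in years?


Apply the remaining-life relation: RL = (t_current − t_min) / CR
RL = (15.7 − 6.2) / 0.33 = 9.5 / 0.33 = 28.8 years

28.8 years


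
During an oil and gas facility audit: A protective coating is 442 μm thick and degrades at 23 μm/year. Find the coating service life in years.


Service life = thickness / degradation rate
Life = 442 / 23 = 19.2 years

19.2 years


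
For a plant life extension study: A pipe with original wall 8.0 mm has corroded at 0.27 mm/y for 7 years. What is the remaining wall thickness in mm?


Remaining wall = original − CR × time
t = 8.0 − 0.27*7 = 8.0 − 1.89 = 6.11 mm

6.11 mm


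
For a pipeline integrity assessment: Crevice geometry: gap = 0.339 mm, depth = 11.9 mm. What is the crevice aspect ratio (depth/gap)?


Aspect ratio = depth / gap
Ratio = 11.9 / 0.339 = 35.1

35.1


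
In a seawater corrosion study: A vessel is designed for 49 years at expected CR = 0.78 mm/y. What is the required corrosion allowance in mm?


Corrosion allowance = CR × design life
CA = 0.78 * 49 = 38.22 mm

38.22 mm


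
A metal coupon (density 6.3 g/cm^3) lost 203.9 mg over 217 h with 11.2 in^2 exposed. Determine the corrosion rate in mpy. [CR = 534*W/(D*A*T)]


Apply the mpy weight-loss relation: CR = 534 * W / (D * A * T)
Numerator: 534 * 203.9 = 108882.6
Denominator: 6.3 * 11.2 * 217 = 15311.52
CR = 108882.6 / 15311.52 = 7.111 mpy

7.111 mpy


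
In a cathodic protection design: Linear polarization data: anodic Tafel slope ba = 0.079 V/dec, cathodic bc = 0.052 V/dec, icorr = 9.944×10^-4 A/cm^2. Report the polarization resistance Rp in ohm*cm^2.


Apply the Stern-Geary equation: Rp = ba*bc / (2.303*icorr*(ba+bc))
ba*bc = 0.079*0.052 = 0.004108
ba+bc = 0.131; 2.303*icorr*(ba+bc) = 2.303*9.944×10^-4*0.131 = 3.0000352×10^-4
Rp = 0.004108 / 3.0000352×10^-4 = 13.7 ohm*cm^2

13.7 ohm*cm^2


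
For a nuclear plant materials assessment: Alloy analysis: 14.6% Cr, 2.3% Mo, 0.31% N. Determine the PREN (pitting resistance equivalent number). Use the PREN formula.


Apply the PREN formula: PREN = Cr + 3.3*Mo + 16*N
PREN = 14.6 + 3.3*2.3 + 16*0.31
PREN = 14.6 + 7.59 + 4.96 = 27.15

27.15


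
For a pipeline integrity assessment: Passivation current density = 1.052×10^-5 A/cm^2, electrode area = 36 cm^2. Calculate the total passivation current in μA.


I = i_pass * A, then convert A → μA (×10^6)
I = 1.052×10^-5 * 36 * 10^6 = 378.72 μA

378.72 μA


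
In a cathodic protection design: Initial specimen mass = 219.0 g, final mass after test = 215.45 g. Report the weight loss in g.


Weight loss = initial − final
WL = 219.0 − 215.45 = 3.55 g

3.55 g


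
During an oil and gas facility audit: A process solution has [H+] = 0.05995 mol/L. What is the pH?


pH = −log10[H+]
pH = −log10(0.05995) = 1.22

1.22


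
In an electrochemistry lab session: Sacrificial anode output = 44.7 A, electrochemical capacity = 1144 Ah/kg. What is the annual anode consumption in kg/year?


Annual consumption = current * hours per year / capacity
Rate = 44.7 * 8760 / 1144 = 342.3 kg/year

342.3 kg/year


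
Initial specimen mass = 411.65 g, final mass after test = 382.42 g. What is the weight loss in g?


Weight loss = initial − final
WL = 411.65 − 382.42 = 29.23 g

29.23 g


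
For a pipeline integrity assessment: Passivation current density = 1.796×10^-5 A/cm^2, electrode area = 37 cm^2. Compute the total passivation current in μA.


I = i_pass * A, then convert A → μA (×10^6)
I = 1.796×10^-5 * 37 * 10^6 = 664.52 μA

664.52 μA


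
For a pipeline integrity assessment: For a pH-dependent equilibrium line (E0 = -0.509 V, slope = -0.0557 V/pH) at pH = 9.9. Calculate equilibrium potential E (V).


Apply the Pourbaix line equation: E = E0 + slope*pH
E = -0.509 + (-0.0557)*9.9 = -0.509 + (-0.55143) = -1.06043 V
Rounded to 3 decimal places: E = -1.060 V

-1.060 V


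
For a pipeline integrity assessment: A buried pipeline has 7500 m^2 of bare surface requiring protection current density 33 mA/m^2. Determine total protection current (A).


I = area * current density, then convert mA → A (÷1000)
I = 7500 * 33 / 1000 = 247.5 A

247.5 A


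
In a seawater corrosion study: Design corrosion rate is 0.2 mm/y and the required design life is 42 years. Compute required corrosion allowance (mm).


Corrosion allowance = CR × design life
CA = 0.2 * 42 = 8.4 mm

8.4 mm


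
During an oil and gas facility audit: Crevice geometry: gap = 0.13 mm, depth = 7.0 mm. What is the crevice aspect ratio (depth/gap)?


Aspect ratio = depth / gap
Ratio = 7.0 / 0.13 = 53.8

53.8


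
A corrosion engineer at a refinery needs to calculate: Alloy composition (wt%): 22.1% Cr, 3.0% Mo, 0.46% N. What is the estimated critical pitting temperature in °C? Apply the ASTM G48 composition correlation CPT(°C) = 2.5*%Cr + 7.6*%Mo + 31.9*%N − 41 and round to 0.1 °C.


Apply the ASTM G48 empirical CPT estimate: CPT(°C) = 2.5*%Cr + 7.6*%Mo + 31.9*%N − 41
2.5*22.1 = 55.25; 7.6*3.0 = 22.8; 31.9*0.46 = 14.674
CPT = 55.25 + 22.8 + 14.674 − 41 = 51.724 °C
Rounded to 0.1 °C: CPT ≈ 51.7 °C

51.7 °C


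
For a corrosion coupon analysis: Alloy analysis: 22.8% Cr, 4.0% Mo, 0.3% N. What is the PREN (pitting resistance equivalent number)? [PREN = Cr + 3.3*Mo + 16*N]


Apply the PREN formula: PREN = Cr + 3.3*Mo + 16*N
PREN = 22.8 + 3.3*4.0 + 16*0.3
PREN = 22.8 + 13.2 + 4.8 = 40.8

40.8


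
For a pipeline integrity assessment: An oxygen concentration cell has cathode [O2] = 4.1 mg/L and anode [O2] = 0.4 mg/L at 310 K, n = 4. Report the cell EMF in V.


Apply the Nernst concentration-cell relation: E = (RT/nF)*ln(C_cathode/C_anode)
RT/nF = 8.314*310/(4*96485) = 0.00667808 V
ln(4.1/0.4) = 2.32728
E = 0.00667808 * 2.32728 = 0.01554 V

0.01554 V


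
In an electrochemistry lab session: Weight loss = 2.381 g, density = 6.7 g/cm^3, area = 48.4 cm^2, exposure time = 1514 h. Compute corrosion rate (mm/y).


Apply the mm/y weight-loss relation: CR = 87600 * W / (D * A * T)
Numerator: 87600 * 2.381 = 208575.6
Denominator: 6.7 * 48.4 * 1514 = 490959.92
CR = 208575.6 / 490959.92 = 0.42483 mm/y

0.42483 mm/y


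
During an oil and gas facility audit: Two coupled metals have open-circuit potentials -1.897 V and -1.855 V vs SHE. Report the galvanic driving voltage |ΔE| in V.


Driving voltage is the absolute potential difference.
|ΔE| = |-1.897 − (-1.855)| = 0.042 V

0.042 V


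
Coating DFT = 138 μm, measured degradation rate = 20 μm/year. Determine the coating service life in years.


Service life = thickness / degradation rate
Life = 138 / 20 = 6.9 years

6.9 years


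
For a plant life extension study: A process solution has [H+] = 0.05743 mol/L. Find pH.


pH = −log10[H+]
pH = −log10(0.05743) = 1.24

1.24


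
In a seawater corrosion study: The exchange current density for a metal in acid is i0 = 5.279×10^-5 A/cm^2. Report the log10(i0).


i0 = 5.279×10^-5 A/cm^2
log10(i0) = -4.277

-4.277


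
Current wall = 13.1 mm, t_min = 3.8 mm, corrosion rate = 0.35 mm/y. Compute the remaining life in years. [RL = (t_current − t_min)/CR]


Apply the remaining-life relation: RL = (t_current − t_min) / CR
RL = (13.1 − 3.8) / 0.35 = 9.3 / 0.35 = 26.6 years

26.6 years


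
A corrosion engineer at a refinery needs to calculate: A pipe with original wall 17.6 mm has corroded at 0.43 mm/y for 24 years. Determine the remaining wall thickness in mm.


Remaining wall = original − CR × time
t = 17.6 − 0.43*24 = 17.6 − 10.32 = 7.28 mm

7.28 mm


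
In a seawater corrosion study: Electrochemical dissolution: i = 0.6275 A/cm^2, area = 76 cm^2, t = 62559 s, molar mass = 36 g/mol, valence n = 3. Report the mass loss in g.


Apply Faraday's law: m = i*A*t*M / (n*F)
Total charge passed Q = i*A*t = 0.6275*76*62559 = 2983438.71 C
m = Q*M/(n*F) = 2983438.71*36/(3*96485) = 371.05524 g

371.05524 g


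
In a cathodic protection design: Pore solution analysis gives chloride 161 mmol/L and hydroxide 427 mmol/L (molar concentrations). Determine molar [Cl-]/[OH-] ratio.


Threshold parameter = [Cl-] / [OH-] (molar basis; both in mmol/L, so units cancel)
Ratio = 161 / 427 = 0.38

0.38


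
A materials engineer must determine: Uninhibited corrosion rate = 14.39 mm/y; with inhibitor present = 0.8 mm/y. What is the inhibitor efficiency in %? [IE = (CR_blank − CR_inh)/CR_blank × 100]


Apply the inhibitor-efficiency definition: IE = (CR_blank − CR_inh)/CR_blank × 100
IE = (14.39 − 0.8) / 14.39 × 100
IE = 13.59 / 14.39 × 100 = 94.4 %

94.4 %


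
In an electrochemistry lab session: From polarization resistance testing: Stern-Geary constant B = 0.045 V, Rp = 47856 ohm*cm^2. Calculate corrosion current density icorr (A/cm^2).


Apply the Stern-Geary relation: icorr = B / Rp
icorr = 0.045 / 47856 = 9.403×10^-7 A/cm^2

9.403×10^-7 A/cm^2


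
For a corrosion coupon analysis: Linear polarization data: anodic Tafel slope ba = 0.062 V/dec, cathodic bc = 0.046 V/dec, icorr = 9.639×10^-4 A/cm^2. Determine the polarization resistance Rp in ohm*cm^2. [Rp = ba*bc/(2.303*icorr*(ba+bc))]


Apply the Stern-Geary equation: Rp = ba*bc / (2.303*icorr*(ba+bc))
ba*bc = 0.062*0.046 = 0.002852
ba+bc = 0.108; 2.303*icorr*(ba+bc) = 2.303*9.639×10^-4*0.108 = 2.3974506×10^-4
Rp = 0.002852 / 2.3974506×10^-4 = 11.9 ohm*cm^2

11.9 ohm*cm^2


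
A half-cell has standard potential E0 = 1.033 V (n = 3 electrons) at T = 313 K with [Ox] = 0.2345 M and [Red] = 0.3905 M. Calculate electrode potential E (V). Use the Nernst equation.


Apply the Nernst equation: E = E0 + (RT/nF)*ln([Ox]/[Red])
Step 1: RT/nF = 8.314*313/(3*96485) = 0.00899028 V
Step 2: [Ox]/[Red] = 0.2345/0.3905 = 0.600512
Step 3: ln(0.600512) = -0.509973
Step 4: correction = 0.00899028 * -0.509973 = -0.0046 V
E = 1.033 + -0.0046 = 1.0284 V

1.0284 V


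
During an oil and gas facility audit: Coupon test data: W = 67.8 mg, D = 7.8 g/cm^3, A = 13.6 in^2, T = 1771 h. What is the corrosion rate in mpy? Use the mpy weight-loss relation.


Apply the mpy weight-loss relation: CR = 534 * W / (D * A * T)
Numerator: 534 * 67.8 = 36205.2
Denominator: 7.8 * 13.6 * 1771 = 187867.68
CR = 36205.2 / 187867.68 = 0.1927 mpy

0.1927 mpy


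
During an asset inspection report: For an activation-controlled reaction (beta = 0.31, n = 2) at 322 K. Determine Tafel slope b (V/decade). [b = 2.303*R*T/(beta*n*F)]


Apply the Tafel slope relation: b = 2.303*R*T/(beta*n*F)
Numerator: 2.303 * 8.314 * 322 = 6165.38
Denominator: 0.31 * 2 * 96485 = 59820.7
b = 6165.38 / 59820.7 = 0.103 V/decade

0.103 V/decade


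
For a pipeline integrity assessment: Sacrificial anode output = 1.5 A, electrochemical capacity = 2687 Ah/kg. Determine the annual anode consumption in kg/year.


Annual consumption = current * hours per year / capacity
Rate = 1.5 * 8760 / 2687 = 4.9 kg/year

4.9 kg/year


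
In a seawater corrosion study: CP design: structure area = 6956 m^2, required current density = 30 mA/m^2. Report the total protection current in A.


I = area * current density, then convert mA → A (÷1000)
I = 6956 * 30 / 1000 = 208.68 A

208.68 A


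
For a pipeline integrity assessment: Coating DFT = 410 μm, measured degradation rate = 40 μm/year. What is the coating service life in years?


Service life = thickness / degradation rate
Life = 410 / 40 = 10.3 years

10.3 years


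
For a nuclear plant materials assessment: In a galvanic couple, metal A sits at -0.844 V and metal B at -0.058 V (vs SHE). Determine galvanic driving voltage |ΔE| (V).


Driving voltage is the absolute potential difference.
|ΔE| = |-0.844 − (-0.058)| = 0.786 V

0.786 V


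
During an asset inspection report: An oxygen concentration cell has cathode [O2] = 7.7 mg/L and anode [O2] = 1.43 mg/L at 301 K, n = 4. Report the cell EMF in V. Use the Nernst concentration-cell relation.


Apply the Nernst concentration-cell relation: E = (RT/nF)*ln(C_cathode/C_anode)
RT/nF = 8.314*301/(4*96485) = 0.0064842 V
ln(7.7/1.43) = 1.68355
E = 0.0064842 * 1.68355 = 0.01092 V

0.01092 V


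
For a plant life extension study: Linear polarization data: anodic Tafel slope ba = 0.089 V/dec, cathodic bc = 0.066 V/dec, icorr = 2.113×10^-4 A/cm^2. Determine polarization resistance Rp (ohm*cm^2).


Apply the Stern-Geary equation: Rp = ba*bc / (2.303*icorr*(ba+bc))
ba*bc = 0.089*0.066 = 0.005874
ba+bc = 0.155; 2.303*icorr*(ba+bc) = 2.303*2.113×10^-4*0.155 = 7.5426705×10^-5
Rp = 0.005874 / 7.5426705×10^-5 = 77.9 ohm*cm^2

77.9 ohm*cm^2


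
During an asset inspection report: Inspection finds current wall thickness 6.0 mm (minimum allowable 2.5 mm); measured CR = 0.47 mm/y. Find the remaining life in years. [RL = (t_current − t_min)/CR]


Apply the remaining-life relation: RL = (t_current − t_min) / CR
RL = (6.0 − 2.5) / 0.47 = 3.5 / 0.47 = 7.4 years

7.4 years


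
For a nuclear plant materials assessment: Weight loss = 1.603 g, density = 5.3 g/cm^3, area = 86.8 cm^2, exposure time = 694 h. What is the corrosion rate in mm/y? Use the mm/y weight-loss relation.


Apply the mm/y weight-loss relation: CR = 87600 * W / (D * A * T)
Numerator: 87600 * 1.603 = 140422.8
Denominator: 5.3 * 86.8 * 694 = 319267.76
CR = 140422.8 / 319267.76 = 0.43983 mm/y

0.43983 mm/y


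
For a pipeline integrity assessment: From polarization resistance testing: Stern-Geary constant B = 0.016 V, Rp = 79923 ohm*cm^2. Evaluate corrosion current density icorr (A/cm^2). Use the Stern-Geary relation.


Apply the Stern-Geary relation: icorr = B / Rp
icorr = 0.016 / 79923 = 2.002×10^-7 A/cm^2

2.002×10^-7 A/cm^2


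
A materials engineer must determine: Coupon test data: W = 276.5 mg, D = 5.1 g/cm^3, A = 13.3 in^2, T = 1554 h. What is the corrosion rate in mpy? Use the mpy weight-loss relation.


Apply the mpy weight-loss relation: CR = 534 * W / (D * A * T)
Numerator: 534 * 276.5 = 147651.0
Denominator: 5.1 * 13.3 * 1554 = 105407.82
CR = 147651.0 / 105407.82 = 1.401 mpy

1.401 mpy


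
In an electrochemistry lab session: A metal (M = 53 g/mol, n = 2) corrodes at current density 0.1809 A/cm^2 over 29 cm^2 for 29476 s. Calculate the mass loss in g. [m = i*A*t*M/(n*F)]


Apply Faraday's law: m = i*A*t*M / (n*F)
Total charge passed Q = i*A*t = 0.1809*29*29476 = 154634.0436 C
m = Q*M/(n*F) = 154634.0436*53/(2*96485) = 42.471 g

42.471 g


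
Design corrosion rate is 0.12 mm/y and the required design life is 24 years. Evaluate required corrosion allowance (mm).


Corrosion allowance = CR × design life
CA = 0.12 * 24 = 2.88 mm

2.88 mm


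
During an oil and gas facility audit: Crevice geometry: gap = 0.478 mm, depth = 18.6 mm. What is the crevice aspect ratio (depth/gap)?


Aspect ratio = depth / gap
Ratio = 18.6 / 0.478 = 38.9

38.9


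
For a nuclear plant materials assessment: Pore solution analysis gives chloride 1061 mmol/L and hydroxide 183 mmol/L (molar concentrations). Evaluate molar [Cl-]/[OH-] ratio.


Threshold parameter = [Cl-] / [OH-] (molar basis; both in mmol/L, so units cancel)
Ratio = 1061 / 183 = 5.8

5.8


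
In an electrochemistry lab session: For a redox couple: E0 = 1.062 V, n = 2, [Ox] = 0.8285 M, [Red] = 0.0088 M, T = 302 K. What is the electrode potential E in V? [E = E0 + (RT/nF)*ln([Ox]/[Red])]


Apply the Nernst equation: E = E0 + (RT/nF)*ln([Ox]/[Red])
Step 1: RT/nF = 8.314*302/(2*96485) = 0.01301149 V
Step 2: [Ox]/[Red] = 0.8285/0.0088 = 94.147727
Step 3: ln(94.147727) = 4.544865
Step 4: correction = 0.01301149 * 4.544865 = 0.059 V
E = 1.062 + 0.059 = 1.121 V

1.121 V


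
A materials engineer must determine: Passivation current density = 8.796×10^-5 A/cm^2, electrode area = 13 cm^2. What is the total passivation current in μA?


I = i_pass * A, then convert A → μA (×10^6)
I = 8.796×10^-5 * 13 * 10^6 = 1143.48 μA

1143.48 μA


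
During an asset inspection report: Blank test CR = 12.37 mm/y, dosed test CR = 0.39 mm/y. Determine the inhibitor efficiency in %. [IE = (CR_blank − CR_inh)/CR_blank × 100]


Apply the inhibitor-efficiency definition: IE = (CR_blank − CR_inh)/CR_blank × 100
IE = (12.37 − 0.39) / 12.37 × 100
IE = 11.98 / 12.37 × 100 = 96.8 %

96.8 %


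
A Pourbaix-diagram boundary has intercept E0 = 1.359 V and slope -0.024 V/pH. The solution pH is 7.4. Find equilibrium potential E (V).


Apply the Pourbaix line equation: E = E0 + slope*pH
E = 1.359 + (-0.024)*7.4 = 1.359 + (-0.1776) = 1.1814 V
Rounded to 3 decimal places: E = 1.181 V

1.181 V


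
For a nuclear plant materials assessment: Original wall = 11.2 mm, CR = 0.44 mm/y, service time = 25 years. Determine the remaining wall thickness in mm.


Remaining wall = original − CR × time
t = 11.2 − 0.44*25 = 11.2 − 11.0 = 0.2 mm

0.2 mm


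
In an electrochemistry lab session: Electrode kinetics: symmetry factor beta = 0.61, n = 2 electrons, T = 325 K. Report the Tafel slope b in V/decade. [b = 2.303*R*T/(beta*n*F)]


Apply the Tafel slope relation: b = 2.303*R*T/(beta*n*F)
Numerator: 2.303 * 8.314 * 325 = 6222.82
Denominator: 0.61 * 2 * 96485 = 117711.7
b = 6222.82 / 117711.7 = 0.0529 V/decade

0.0529 V/decade


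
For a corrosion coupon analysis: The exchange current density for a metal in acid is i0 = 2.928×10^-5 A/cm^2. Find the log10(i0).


i0 = 2.928×10^-5 A/cm^2
log10(i0) = -4.533

-4.533


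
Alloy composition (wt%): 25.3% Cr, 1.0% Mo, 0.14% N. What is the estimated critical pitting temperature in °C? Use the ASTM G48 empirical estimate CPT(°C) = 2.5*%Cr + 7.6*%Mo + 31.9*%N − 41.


Apply the ASTM G48 empirical CPT estimate: CPT(°C) = 2.5*%Cr + 7.6*%Mo + 31.9*%N − 41
2.5*25.3 = 63.25; 7.6*1.0 = 7.6; 31.9*0.14 = 4.466
CPT = 63.25 + 7.6 + 4.466 − 41 = 34.316 °C
Rounded to 0.1 °C: CPT ≈ 34.3 °C

34.3 °C


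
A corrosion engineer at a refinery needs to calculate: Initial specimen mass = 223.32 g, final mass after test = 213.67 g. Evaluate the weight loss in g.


Weight loss = initial − final
WL = 223.32 − 213.67 = 9.65 g

9.65 g


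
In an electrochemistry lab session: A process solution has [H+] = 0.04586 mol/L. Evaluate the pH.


pH = −log10[H+]
pH = −log10(0.04586) = 1.34

1.34


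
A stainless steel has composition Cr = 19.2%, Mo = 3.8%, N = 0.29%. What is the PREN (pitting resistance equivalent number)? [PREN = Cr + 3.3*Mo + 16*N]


Apply the PREN formula: PREN = Cr + 3.3*Mo + 16*N
PREN = 19.2 + 3.3*3.8 + 16*0.29
PREN = 19.2 + 12.54 + 4.64 = 36.38

36.38


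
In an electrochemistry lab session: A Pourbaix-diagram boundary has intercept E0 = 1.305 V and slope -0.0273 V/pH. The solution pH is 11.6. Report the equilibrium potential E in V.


Apply the Pourbaix line equation: E = E0 + slope*pH
E = 1.305 + (-0.0273)*11.6 = 1.305 + (-0.31668) = 0.98832 V
Rounded to 3 decimal places: E = 0.988 V

0.988 V


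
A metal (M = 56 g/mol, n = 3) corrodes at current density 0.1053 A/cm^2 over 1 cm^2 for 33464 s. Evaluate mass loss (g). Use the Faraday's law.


Apply Faraday's law: m = i*A*t*M / (n*F)
Total charge passed Q = i*A*t = 0.1053*1*33464 = 3523.7592 C
m = Q*M/(n*F) = 3523.7592*56/(3*96485) = 0.68173 g

0.68173 g


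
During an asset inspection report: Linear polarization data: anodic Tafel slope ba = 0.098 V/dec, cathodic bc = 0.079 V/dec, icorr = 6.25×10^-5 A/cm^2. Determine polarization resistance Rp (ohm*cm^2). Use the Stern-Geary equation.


Apply the Stern-Geary equation: Rp = ba*bc / (2.303*icorr*(ba+bc))
ba*bc = 0.098*0.079 = 0.007742
ba+bc = 0.177; 2.303*icorr*(ba+bc) = 2.303*6.25×10^-5*0.177 = 2.5476937×10^-5
Rp = 0.007742 / 2.5476937×10^-5 = 303.88 ohm*cm^2

303.88 ohm*cm^2


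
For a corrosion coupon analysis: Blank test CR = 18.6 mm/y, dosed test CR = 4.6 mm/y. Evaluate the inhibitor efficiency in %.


Apply the inhibitor-efficiency definition: IE = (CR_blank − CR_inh)/CR_blank × 100
IE = (18.6 − 4.6) / 18.6 × 100
IE = 14.0 / 18.6 × 100 = 75.3 %

75.3 %


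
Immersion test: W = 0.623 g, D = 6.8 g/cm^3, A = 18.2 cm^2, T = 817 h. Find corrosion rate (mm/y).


Apply the mm/y weight-loss relation: CR = 87600 * W / (D * A * T)
Numerator: 87600 * 0.623 = 54574.8
Denominator: 6.8 * 18.2 * 817 = 101111.92
CR = 54574.8 / 101111.92 = 0.539746 mm/y

0.539746 mm/y


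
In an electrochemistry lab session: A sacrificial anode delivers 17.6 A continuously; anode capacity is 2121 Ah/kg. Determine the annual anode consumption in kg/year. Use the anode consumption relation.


Annual consumption = current * hours per year / capacity
Rate = 17.6 * 8760 / 2121 = 72.7 kg/year

72.7 kg/year


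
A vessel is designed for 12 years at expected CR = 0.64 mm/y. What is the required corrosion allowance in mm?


Corrosion allowance = CR × design life
CA = 0.64 * 12 = 7.68 mm

7.68 mm


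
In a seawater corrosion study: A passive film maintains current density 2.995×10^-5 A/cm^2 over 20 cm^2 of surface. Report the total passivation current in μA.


I = i_pass * A, then convert A → μA (×10^6)
I = 2.995×10^-5 * 20 * 10^6 = 599.0 μA

599.0 μA


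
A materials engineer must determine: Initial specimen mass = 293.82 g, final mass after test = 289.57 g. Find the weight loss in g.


Weight loss = initial − final
WL = 293.82 − 289.57 = 4.25 g

4.25 g


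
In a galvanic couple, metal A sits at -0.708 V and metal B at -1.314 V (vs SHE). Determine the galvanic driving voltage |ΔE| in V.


Driving voltage is the absolute potential difference.
|ΔE| = |-0.708 − (-1.314)| = 0.606 V

0.606 V


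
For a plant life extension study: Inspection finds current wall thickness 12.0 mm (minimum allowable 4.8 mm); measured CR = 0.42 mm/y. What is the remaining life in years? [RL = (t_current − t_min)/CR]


Apply the remaining-life relation: RL = (t_current − t_min) / CR
RL = (12.0 − 4.8) / 0.42 = 7.2 / 0.42 = 17.1 years

17.1 years


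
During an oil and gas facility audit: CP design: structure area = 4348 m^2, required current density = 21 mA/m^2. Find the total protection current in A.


I = area * current density, then convert mA → A (÷1000)
I = 4348 * 21 / 1000 = 91.31 A

91.31 A


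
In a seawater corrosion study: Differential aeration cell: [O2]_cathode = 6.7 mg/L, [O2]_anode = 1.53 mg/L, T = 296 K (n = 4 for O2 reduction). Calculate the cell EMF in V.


Apply the Nernst concentration-cell relation: E = (RT/nF)*ln(C_cathode/C_anode)
RT/nF = 8.314*296/(4*96485) = 0.00637649 V
ln(6.7/1.53) = 1.47684
E = 0.00637649 * 1.47684 = 0.00942 V

0.00942 V


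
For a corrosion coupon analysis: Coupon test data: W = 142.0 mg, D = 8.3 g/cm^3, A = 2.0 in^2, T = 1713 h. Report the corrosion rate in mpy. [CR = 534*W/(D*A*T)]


Apply the mpy weight-loss relation: CR = 534 * W / (D * A * T)
Numerator: 534 * 142.0 = 75828.0
Denominator: 8.3 * 2.0 * 1713 = 28435.8
CR = 75828.0 / 28435.8 = 2.667 mpy

2.667 mpy


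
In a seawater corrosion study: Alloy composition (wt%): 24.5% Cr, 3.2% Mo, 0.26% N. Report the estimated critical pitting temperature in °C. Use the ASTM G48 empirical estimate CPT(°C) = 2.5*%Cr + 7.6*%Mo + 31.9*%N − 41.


Apply the ASTM G48 empirical CPT estimate: CPT(°C) = 2.5*%Cr + 7.6*%Mo + 31.9*%N − 41
2.5*24.5 = 61.25; 7.6*3.2 = 24.32; 31.9*0.26 = 8.294
CPT = 61.25 + 24.32 + 8.294 − 41 = 52.864 °C
Rounded to 0.1 °C: CPT ≈ 52.9 °C

52.9 °C


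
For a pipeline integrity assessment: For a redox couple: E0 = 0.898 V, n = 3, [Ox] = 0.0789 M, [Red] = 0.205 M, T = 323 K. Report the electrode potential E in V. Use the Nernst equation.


Apply the Nernst equation: E = E0 + (RT/nF)*ln([Ox]/[Red])
Step 1: RT/nF = 8.314*323/(3*96485) = 0.00927751 V
Step 2: [Ox]/[Red] = 0.0789/0.205 = 0.384878
Step 3: ln(0.384878) = -0.954829
Step 4: correction = 0.00927751 * -0.954829 = -0.0089 V
E = 0.898 + -0.0089 = 0.8891 V

0.8891 V


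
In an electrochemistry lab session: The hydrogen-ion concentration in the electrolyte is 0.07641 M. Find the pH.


pH = −log10[H+]
pH = −log10(0.07641) = 1.12

1.12


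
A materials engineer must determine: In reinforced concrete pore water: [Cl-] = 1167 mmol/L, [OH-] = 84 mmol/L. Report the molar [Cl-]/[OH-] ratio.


Threshold parameter = [Cl-] / [OH-] (molar basis; both in mmol/L, so units cancel)
Ratio = 1167 / 84 = 13.89

13.89


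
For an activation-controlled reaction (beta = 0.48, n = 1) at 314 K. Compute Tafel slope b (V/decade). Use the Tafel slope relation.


Apply the Tafel slope relation: b = 2.303*R*T/(beta*n*F)
Numerator: 2.303 * 8.314 * 314 = 6012.2
Denominator: 0.48 * 1 * 96485 = 46312.8
b = 6012.2 / 46312.8 = 0.1298 V/decade

0.1298 V/decade
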